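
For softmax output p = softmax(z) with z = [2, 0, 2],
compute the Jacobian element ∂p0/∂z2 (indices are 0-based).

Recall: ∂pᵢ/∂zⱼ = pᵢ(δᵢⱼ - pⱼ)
∂p0/∂z2 = -0.2193

p = softmax(z) = [0.4683, 0.06338, 0.4683]
p0 = 0.4683, p2 = 0.4683

∂p0/∂z2 = -p0 × p2 = -0.4683 × 0.4683 = -0.2193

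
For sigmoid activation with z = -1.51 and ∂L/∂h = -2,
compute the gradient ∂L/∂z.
∂L/∂z = -0.2964

σ(-1.51) = 0.1809
σ'(-1.51) = σ(-1.51)(1 - σ(-1.51)) = 0.1809 × 0.8191 = 0.1482
∂L/∂z = ∂L/∂h · σ'(z) = -2 × 0.1482 = -0.2964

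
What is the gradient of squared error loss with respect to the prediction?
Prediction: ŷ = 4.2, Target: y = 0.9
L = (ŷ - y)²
∂L/∂ŷ = 6.6

∂L/∂ŷ = 2(ŷ - y) = 2(4.2 - 0.9) = 2(3.3) = 6.6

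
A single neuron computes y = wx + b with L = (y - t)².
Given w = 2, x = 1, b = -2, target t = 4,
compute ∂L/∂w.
∂L/∂w = -8

y = wx + b = (2)(1) + -2 = 0
∂L/∂y = 2(y - t) = 2(0 - 4) = -8
∂y/∂w = x = 1
∂L/∂w = ∂L/∂y · ∂y/∂w = -8 × 1 = -8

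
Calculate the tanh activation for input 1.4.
0.8854

tanh(1.4) = (e^(1.4) - e^(-1.4))/(e^(1.4) + e^(-1.4)) = 0.8854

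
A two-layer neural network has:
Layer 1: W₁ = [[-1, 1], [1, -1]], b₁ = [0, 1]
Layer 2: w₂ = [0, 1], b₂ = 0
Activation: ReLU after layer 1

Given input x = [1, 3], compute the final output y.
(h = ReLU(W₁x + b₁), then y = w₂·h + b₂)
y = 0

Layer 1 pre-activation: z₁ = [2, -1]
After ReLU: h = [2, 0]
Layer 2 output: y = 0×2 + 1×0 + 0 = 0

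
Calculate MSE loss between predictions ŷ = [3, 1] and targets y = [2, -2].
MSE = 5

MSE = (1/2)((3-2)² + (1--2)²) = (1/2)(1 + 9) = 5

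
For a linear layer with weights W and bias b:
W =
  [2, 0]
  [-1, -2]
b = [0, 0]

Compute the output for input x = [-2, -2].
y = [-4, 6]

Wx = [2×-2 + 0×-2, -1×-2 + -2×-2]
   = [-4, 6]
y = Wx + b = [-4 + 0, 6 + 0] = [-4, 6]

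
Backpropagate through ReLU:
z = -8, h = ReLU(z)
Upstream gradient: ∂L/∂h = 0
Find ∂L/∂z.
∂L/∂z = 0

h = ReLU(-8) = 0
Since z < 0: ∂h/∂z = 0
∂L/∂z = ∂L/∂h · ∂h/∂z = 0 × 0 = 0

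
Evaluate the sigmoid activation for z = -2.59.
0.06978

sigmoid(-2.59) = 1/(1 + e^(2.59)) = 1/(1 + 13.33) = 0.06978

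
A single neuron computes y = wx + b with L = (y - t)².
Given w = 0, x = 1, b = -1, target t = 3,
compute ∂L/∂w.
∂L/∂w = -8

y = wx + b = (0)(1) + -1 = -1
∂L/∂y = 2(y - t) = 2(-1 - 3) = -8
∂y/∂w = x = 1
∂L/∂w = ∂L/∂y · ∂y/∂w = -8 × 1 = -8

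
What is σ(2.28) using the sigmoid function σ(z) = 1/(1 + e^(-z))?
0.9072

sigmoid(2.28) = 1/(1 + e^(-2.28)) = 1/(1 + 0.1023) = 0.9072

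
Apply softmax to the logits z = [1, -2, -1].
p = [0.8438, 0.042, 0.1142]

exp(z) = [2.718, 0.1353, 0.3679]
Sum = 3.221
p = [0.8438, 0.042, 0.1142]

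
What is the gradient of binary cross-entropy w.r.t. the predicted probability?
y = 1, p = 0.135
∂L/∂p = -7.407

∂L/∂p = -y/p + (1-y)/(1-p) = -1/0.135 + 0 = -7.407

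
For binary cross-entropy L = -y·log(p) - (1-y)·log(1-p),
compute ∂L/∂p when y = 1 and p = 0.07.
∂L/∂p = -14.29

∂L/∂p = -y/p + (1-y)/(1-p) = -1/0.07 + 0 = -14.29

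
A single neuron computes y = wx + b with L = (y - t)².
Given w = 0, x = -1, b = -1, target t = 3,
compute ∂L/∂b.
∂L/∂b = -8

y = wx + b = (0)(-1) + -1 = -1
∂L/∂y = 2(y - t) = 2(-1 - 3) = -8
∂y/∂b = 1
∂L/∂b = ∂L/∂y · ∂y/∂b = -8 × 1 = -8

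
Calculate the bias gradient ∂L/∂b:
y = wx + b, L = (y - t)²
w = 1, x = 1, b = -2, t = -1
∂L/∂b = 0

y = wx + b = (1)(1) + -2 = -1
∂L/∂y = 2(y - t) = 2(-1 - -1) = 0
∂y/∂b = 1
∂L/∂b = ∂L/∂y · ∂y/∂b = 0 × 1 = 0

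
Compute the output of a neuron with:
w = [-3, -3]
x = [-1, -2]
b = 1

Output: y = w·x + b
y = 10

y = (-3)(-1) + (-3)(-2) + 1 = 10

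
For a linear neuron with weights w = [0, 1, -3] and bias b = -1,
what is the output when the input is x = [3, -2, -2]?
y = 3

y = (0)(3) + (1)(-2) + (-3)(-2) + -1 = 3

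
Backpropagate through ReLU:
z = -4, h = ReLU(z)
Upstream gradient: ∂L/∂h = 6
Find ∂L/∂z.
∂L/∂z = 0

h = ReLU(-4) = 0
Since z < 0: ∂h/∂z = 0
∂L/∂z = ∂L/∂h · ∂h/∂z = 6 × 0 = 0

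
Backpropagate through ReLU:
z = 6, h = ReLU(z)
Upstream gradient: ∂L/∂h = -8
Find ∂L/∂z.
∂L/∂z = -8

h = ReLU(6) = 6
Since z > 0: ∂h/∂z = 1
∂L/∂z = ∂L/∂h · ∂h/∂z = -8 × 1 = -8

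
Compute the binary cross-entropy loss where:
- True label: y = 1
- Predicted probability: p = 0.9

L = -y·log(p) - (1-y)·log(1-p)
L = 0.1054

L = -1·log(0.9) - 0·log(0.1) = -log(0.9) = 0.1054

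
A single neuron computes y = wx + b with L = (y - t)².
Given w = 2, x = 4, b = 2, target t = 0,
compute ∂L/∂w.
∂L/∂w = 80

y = wx + b = (2)(4) + 2 = 10
∂L/∂y = 2(y - t) = 2(10 - 0) = 20
∂y/∂w = x = 4
∂L/∂w = ∂L/∂y · ∂y/∂w = 20 × 4 = 80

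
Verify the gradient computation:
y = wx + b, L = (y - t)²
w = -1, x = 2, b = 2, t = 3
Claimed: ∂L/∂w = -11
Incorrect

y = (-1)(2) + 2 = 0
∂L/∂y = 2(y - t) = 2(0 - 3) = -6
∂y/∂w = x = 2
∂L/∂w = -6 × 2 = -12

Claimed value: -11
Incorrect: The correct gradient is -12.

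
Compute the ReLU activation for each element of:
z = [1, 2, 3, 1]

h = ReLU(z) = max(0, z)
h = [1, 2, 3, 1]

ReLU applied element-wise: max(0,1)=1, max(0,2)=2, max(0,3)=3, max(0,1)=1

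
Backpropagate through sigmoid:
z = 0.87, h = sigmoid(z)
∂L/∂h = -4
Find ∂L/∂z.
∂L/∂z = -0.8323

σ(0.87) = 0.7047
σ'(0.87) = σ(0.87)(1 - σ(0.87)) = 0.7047 × 0.2953 = 0.2081
∂L/∂z = ∂L/∂h · σ'(z) = -4 × 0.2081 = -0.8323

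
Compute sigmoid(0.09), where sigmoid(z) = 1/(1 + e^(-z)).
0.5225

sigmoid(0.09) = 1/(1 + e^(-0.09)) = 1/(1 + 0.9139) = 0.5225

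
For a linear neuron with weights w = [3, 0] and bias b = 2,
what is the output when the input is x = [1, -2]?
y = 5

y = (3)(1) + (0)(-2) + 2 = 5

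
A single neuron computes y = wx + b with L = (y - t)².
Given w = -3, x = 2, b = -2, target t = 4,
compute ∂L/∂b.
∂L/∂b = -24

y = wx + b = (-3)(2) + -2 = -8
∂L/∂y = 2(y - t) = 2(-8 - 4) = -24
∂y/∂b = 1
∂L/∂b = ∂L/∂y · ∂y/∂b = -24 × 1 = -24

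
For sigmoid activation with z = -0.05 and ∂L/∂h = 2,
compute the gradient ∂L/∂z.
∂L/∂z = 0.4997

σ(-0.05) = 0.4875
σ'(-0.05) = σ(-0.05)(1 - σ(-0.05)) = 0.4875 × 0.5125 = 0.2498
∂L/∂z = ∂L/∂h · σ'(z) = 2 × 0.2498 = 0.4997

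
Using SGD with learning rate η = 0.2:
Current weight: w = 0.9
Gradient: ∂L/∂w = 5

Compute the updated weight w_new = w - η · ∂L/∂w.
w_new = -0.1

w_new = w - η·∂L/∂w = 0.9 - 0.2×(5) = 0.9 - (1) = -0.1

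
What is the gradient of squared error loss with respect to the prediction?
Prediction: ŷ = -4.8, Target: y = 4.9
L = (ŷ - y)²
∂L/∂ŷ = -19.4

∂L/∂ŷ = 2(ŷ - y) = 2(-4.8 - 4.9) = 2(-9.7) = -19.4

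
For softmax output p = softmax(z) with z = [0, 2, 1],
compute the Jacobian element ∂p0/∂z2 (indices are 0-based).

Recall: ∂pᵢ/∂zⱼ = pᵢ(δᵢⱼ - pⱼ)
∂p0/∂z2 = -0.02203

p = softmax(z) = [0.09003, 0.6652, 0.2447]
p0 = 0.09003, p2 = 0.2447

∂p0/∂z2 = -p0 × p2 = -0.09003 × 0.2447 = -0.02203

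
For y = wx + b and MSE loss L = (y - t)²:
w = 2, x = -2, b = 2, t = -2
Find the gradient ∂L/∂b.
∂L/∂b = 0

y = wx + b = (2)(-2) + 2 = -2
∂L/∂y = 2(y - t) = 2(-2 - -2) = 0
∂y/∂b = 1
∂L/∂b = ∂L/∂y · ∂y/∂b = 0 × 1 = 0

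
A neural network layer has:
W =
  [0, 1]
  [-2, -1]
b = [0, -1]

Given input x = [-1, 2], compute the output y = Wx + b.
y = [2, -1]

Wx = [0×-1 + 1×2, -2×-1 + -1×2]
   = [2, 0]
y = Wx + b = [2 + 0, 0 + -1] = [2, -1]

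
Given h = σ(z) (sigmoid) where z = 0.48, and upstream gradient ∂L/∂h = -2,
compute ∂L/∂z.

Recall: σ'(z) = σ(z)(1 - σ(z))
∂L/∂z = -0.4723

σ(0.48) = 0.6177
σ'(0.48) = σ(0.48)(1 - σ(0.48)) = 0.6177 × 0.3823 = 0.2361
∂L/∂z = ∂L/∂h · σ'(z) = -2 × 0.2361 = -0.4723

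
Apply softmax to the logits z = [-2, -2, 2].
p = [0.0177, 0.0177, 0.9647]

exp(z) = [0.1353, 0.1353, 7.389]
Sum = 7.66
p = [0.0177, 0.0177, 0.9647]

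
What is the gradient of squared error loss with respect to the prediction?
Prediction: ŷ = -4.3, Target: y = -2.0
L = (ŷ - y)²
∂L/∂ŷ = -4.6

∂L/∂ŷ = 2(ŷ - y) = 2(-4.3 - -2.0) = 2(-2.3) = -4.6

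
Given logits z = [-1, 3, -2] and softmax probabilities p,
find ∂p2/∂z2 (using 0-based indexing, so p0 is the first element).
∂p2/∂z2 = 0.00653

p = softmax(z) = [0.01787, 0.9756, 0.006573]
p2 = 0.006573

∂p2/∂z2 = p2(1 - p2) = 0.006573 × (1 - 0.006573) = 0.00653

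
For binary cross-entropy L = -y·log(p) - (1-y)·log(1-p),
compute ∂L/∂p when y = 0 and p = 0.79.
∂L/∂p = 4.762

∂L/∂p = -y/p + (1-y)/(1-p) = 0 + 1/0.21 = 4.762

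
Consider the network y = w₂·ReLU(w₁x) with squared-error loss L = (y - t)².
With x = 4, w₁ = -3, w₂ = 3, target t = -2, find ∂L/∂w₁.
∂L/∂w₁ = 0

Forward pass:
z = w₁x = -3×4 = -12
h = ReLU(-12) = 0
y = w₂h = 3×0 = 0

Backward pass:
∂L/∂y = 2(y - t) = 2(0 - -2) = 4
∂y/∂h = w₂ = 3
∂h/∂z = 0 (ReLU derivative)
∂z/∂w₁ = x = 4

∂L/∂w₁ = 4 × 3 × 0 × 4 = 0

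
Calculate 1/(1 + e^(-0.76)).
0.6814

sigmoid(0.76) = 1/(1 + e^(-0.76)) = 1/(1 + 0.4677) = 0.6814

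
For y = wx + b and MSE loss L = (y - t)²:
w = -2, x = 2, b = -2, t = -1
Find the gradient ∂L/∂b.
∂L/∂b = -10

y = wx + b = (-2)(2) + -2 = -6
∂L/∂y = 2(y - t) = 2(-6 - -1) = -10
∂y/∂b = 1
∂L/∂b = ∂L/∂y · ∂y/∂b = -10 × 1 = -10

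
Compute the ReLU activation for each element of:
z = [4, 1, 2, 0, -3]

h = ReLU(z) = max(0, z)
h = [4, 1, 2, 0, 0]

ReLU applied element-wise: max(0,4)=4, max(0,1)=1, max(0,2)=2, max(0,0)=0, max(0,-3)=0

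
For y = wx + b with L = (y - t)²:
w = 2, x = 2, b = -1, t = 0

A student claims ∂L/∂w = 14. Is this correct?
Incorrect

y = (2)(2) + -1 = 3
∂L/∂y = 2(y - t) = 2(3 - 0) = 6
∂y/∂w = x = 2
∂L/∂w = 6 × 2 = 12

Claimed value: 14
Incorrect: The correct gradient is 12.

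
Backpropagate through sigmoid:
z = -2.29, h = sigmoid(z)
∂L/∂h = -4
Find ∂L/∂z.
∂L/∂z = -0.334

σ(-2.29) = 0.09195
σ'(-2.29) = σ(-2.29)(1 - σ(-2.29)) = 0.09195 × 0.908 = 0.0835
∂L/∂z = ∂L/∂h · σ'(z) = -4 × 0.0835 = -0.334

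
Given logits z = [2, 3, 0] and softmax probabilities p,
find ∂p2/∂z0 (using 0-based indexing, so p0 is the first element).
∂p2/∂z0 = -0.009113

p = softmax(z) = [0.2595, 0.7054, 0.03512]
p2 = 0.03512, p0 = 0.2595

∂p2/∂z0 = -p2 × p0 = -0.03512 × 0.2595 = -0.009113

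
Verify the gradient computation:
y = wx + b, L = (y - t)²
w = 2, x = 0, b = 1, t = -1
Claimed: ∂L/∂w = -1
Incorrect

y = (2)(0) + 1 = 1
∂L/∂y = 2(y - t) = 2(1 - -1) = 4
∂y/∂w = x = 0
∂L/∂w = 4 × 0 = 0

Claimed value: -1
Incorrect: The correct gradient is 0.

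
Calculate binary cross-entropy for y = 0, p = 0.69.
L = 1.171

L = -0·log(0.69) - 1·log(0.31) = -log(0.31) = 1.171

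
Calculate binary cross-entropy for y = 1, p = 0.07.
L = 2.659

L = -1·log(0.07) - 0·log(0.93) = -log(0.07) = 2.659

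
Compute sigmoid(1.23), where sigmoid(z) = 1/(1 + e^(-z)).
0.7738

sigmoid(1.23) = 1/(1 + e^(-1.23)) = 1/(1 + 0.2923) = 0.7738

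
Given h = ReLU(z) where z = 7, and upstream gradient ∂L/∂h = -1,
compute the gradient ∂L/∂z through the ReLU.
∂L/∂z = -1

h = ReLU(7) = 7
Since z > 0: ∂h/∂z = 1
∂L/∂z = ∂L/∂h · ∂h/∂z = -1 × 1 = -1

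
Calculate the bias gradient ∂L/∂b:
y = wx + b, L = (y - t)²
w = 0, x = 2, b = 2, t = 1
∂L/∂b = 2

y = wx + b = (0)(2) + 2 = 2
∂L/∂y = 2(y - t) = 2(2 - 1) = 2
∂y/∂b = 1
∂L/∂b = ∂L/∂y · ∂y/∂b = 2 × 1 = 2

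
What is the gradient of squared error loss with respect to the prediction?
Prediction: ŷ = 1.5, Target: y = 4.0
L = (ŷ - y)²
∂L/∂ŷ = -5.0

∂L/∂ŷ = 2(ŷ - y) = 2(1.5 - 4.0) = 2(-2.5) = -5.0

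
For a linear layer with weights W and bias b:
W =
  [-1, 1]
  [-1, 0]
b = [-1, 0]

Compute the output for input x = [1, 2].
y = [0, -1]

Wx = [-1×1 + 1×2, -1×1 + 0×2]
   = [1, -1]
y = Wx + b = [1 + -1, -1 + 0] = [0, -1]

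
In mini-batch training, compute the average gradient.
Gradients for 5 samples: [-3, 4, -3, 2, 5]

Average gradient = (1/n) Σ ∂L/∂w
Average gradient = 1

Average = (1/5)(-3 + 4 + -3 + 2 + 5) = 5/5 = 1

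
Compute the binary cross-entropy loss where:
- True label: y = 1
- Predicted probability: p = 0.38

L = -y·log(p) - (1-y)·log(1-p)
L = 0.9676

L = -1·log(0.38) - 0·log(0.62) = -log(0.38) = 0.9676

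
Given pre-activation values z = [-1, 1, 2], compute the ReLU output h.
h = [0, 1, 2]

ReLU applied element-wise: max(0,-1)=0, max(0,1)=1, max(0,2)=2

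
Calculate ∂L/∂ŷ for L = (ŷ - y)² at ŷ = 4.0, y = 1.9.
∂L/∂ŷ = 4.2

∂L/∂ŷ = 2(ŷ - y) = 2(4.0 - 1.9) = 2(2.1) = 4.2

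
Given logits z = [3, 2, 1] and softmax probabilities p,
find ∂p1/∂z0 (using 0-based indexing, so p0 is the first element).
∂p1/∂z0 = -0.1628

p = softmax(z) = [0.6652, 0.2447, 0.09003]
p1 = 0.2447, p0 = 0.6652

∂p1/∂z0 = -p1 × p0 = -0.2447 × 0.6652 = -0.1628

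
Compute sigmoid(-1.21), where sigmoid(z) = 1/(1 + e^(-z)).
0.2297

sigmoid(-1.21) = 1/(1 + e^(1.21)) = 1/(1 + 3.353) = 0.2297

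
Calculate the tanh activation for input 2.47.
0.9858

tanh(2.47) = (e^(2.47) - e^(-2.47))/(e^(2.47) + e^(-2.47)) = 0.9858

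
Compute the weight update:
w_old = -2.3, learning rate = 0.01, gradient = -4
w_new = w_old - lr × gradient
w_new = -2.26

w_new = w - η·∂L/∂w = -2.3 - 0.01×(-4) = -2.3 - (-0.04) = -2.26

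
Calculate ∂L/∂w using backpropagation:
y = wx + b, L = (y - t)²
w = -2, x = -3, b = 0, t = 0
∂L/∂w = -36

y = wx + b = (-2)(-3) + 0 = 6
∂L/∂y = 2(y - t) = 2(6 - 0) = 12
∂y/∂w = x = -3
∂L/∂w = ∂L/∂y · ∂y/∂w = 12 × -3 = -36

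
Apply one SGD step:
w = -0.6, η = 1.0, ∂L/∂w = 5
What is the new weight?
w_new = -5.6

w_new = w - η·∂L/∂w = -0.6 - 1.0×(5) = -0.6 - (5) = -5.6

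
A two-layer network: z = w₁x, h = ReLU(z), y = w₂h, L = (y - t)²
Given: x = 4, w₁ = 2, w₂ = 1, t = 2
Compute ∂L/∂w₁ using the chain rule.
∂L/∂w₁ = 48

Forward pass:
z = w₁x = 2×4 = 8
h = ReLU(8) = 8
y = w₂h = 1×8 = 8

Backward pass:
∂L/∂y = 2(y - t) = 2(8 - 2) = 12
∂y/∂h = w₂ = 1
∂h/∂z = 1 (ReLU derivative)
∂z/∂w₁ = x = 4

∂L/∂w₁ = 12 × 1 × 1 × 4 = 48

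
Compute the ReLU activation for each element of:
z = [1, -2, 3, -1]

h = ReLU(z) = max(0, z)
h = [1, 0, 3, 0]

ReLU applied element-wise: max(0,1)=1, max(0,-2)=0, max(0,3)=3, max(0,-1)=0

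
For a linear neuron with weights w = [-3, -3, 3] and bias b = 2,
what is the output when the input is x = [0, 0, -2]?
y = -4

y = (-3)(0) + (-3)(0) + (3)(-2) + 2 = -4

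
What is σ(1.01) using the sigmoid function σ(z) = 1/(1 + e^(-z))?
0.733

sigmoid(1.01) = 1/(1 + e^(-1.01)) = 1/(1 + 0.3642) = 0.733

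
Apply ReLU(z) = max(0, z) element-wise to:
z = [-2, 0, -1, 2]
h = [0, 0, 0, 2]

ReLU applied element-wise: max(0,-2)=0, max(0,0)=0, max(0,-1)=0, max(0,2)=2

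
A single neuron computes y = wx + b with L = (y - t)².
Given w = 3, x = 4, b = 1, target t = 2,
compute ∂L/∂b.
∂L/∂b = 22

y = wx + b = (3)(4) + 1 = 13
∂L/∂y = 2(y - t) = 2(13 - 2) = 22
∂y/∂b = 1
∂L/∂b = ∂L/∂y · ∂y/∂b = 22 × 1 = 22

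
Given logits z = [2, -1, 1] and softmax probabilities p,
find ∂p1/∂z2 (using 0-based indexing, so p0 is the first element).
∂p1/∂z2 = -0.009113

p = softmax(z) = [0.7054, 0.03512, 0.2595]
p1 = 0.03512, p2 = 0.2595

∂p1/∂z2 = -p1 × p2 = -0.03512 × 0.2595 = -0.009113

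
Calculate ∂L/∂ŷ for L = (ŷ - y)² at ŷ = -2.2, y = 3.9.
∂L/∂ŷ = -12.2

∂L/∂ŷ = 2(ŷ - y) = 2(-2.2 - 3.9) = 2(-6.1) = -12.2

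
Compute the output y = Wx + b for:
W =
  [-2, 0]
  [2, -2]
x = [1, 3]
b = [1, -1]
y = [-1, -5]

Wx = [-2×1 + 0×3, 2×1 + -2×3]
   = [-2, -4]
y = Wx + b = [-2 + 1, -4 + -1] = [-1, -5]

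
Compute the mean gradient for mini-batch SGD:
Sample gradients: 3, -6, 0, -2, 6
Average gradient = 0.2

Average = (1/5)(3 + -6 + 0 + -2 + 6) = 1/5 = 0.2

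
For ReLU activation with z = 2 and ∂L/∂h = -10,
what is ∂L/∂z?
∂L/∂z = -10

h = ReLU(2) = 2
Since z > 0: ∂h/∂z = 1
∂L/∂z = ∂L/∂h · ∂h/∂z = -10 × 1 = -10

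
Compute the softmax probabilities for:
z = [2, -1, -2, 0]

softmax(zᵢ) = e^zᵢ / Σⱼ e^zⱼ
p = [0.831, 0.0414, 0.0152, 0.1125]

exp(z) = [7.389, 0.3679, 0.1353, 1]
Sum = 8.892
p = [0.831, 0.0414, 0.0152, 0.1125]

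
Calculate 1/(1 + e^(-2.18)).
0.8984

sigmoid(2.18) = 1/(1 + e^(-2.18)) = 1/(1 + 0.113) = 0.8984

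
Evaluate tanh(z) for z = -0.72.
-0.6169

tanh(-0.72) = (e^(-0.72) - e^(0.72))/(e^(-0.72) + e^(0.72)) = -0.6169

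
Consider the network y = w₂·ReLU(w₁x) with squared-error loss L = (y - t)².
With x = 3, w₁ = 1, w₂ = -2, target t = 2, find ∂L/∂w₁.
∂L/∂w₁ = 96

Forward pass:
z = w₁x = 1×3 = 3
h = ReLU(3) = 3
y = w₂h = -2×3 = -6

Backward pass:
∂L/∂y = 2(y - t) = 2(-6 - 2) = -16
∂y/∂h = w₂ = -2
∂h/∂z = 1 (ReLU derivative)
∂z/∂w₁ = x = 3

∂L/∂w₁ = -16 × -2 × 1 × 3 = 96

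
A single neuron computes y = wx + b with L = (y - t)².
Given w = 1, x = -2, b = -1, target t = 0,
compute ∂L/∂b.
∂L/∂b = -6

y = wx + b = (1)(-2) + -1 = -3
∂L/∂y = 2(y - t) = 2(-3 - 0) = -6
∂y/∂b = 1
∂L/∂b = ∂L/∂y · ∂y/∂b = -6 × 1 = -6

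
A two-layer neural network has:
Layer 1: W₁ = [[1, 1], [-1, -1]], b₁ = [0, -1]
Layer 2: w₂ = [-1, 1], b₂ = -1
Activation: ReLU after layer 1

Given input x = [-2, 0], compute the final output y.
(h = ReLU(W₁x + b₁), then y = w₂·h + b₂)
y = 0

Layer 1 pre-activation: z₁ = [-2, 1]
After ReLU: h = [0, 1]
Layer 2 output: y = -1×0 + 1×1 + -1 = 0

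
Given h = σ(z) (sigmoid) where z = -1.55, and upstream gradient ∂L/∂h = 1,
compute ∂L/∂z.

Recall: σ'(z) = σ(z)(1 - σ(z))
∂L/∂z = 0.1444

σ(-1.55) = 0.1751
σ'(-1.55) = σ(-1.55)(1 - σ(-1.55)) = 0.1751 × 0.8249 = 0.1444
∂L/∂z = ∂L/∂h · σ'(z) = 1 × 0.1444 = 0.1444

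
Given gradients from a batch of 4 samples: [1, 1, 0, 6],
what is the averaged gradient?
Average gradient = 2

Average = (1/4)(1 + 1 + 0 + 6) = 8/4 = 2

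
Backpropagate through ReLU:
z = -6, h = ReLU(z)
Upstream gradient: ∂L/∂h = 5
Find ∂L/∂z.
∂L/∂z = 0

h = ReLU(-6) = 0
Since z < 0: ∂h/∂z = 0
∂L/∂z = ∂L/∂h · ∂h/∂z = 5 × 0 = 0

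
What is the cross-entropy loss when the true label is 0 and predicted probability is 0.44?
L = 0.5798

L = -0·log(0.44) - 1·log(0.56) = -log(0.56) = 0.5798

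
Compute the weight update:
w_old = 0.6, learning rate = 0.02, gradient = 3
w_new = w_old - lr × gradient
w_new = 0.54

w_new = w - η·∂L/∂w = 0.6 - 0.02×(3) = 0.6 - (0.06) = 0.54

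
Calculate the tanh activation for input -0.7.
-0.6044

tanh(-0.7) = (e^(-0.7) - e^(0.7))/(e^(-0.7) + e^(0.7)) = -0.6044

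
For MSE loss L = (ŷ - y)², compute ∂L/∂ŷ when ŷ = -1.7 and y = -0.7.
∂L/∂ŷ = -2.0

∂L/∂ŷ = 2(ŷ - y) = 2(-1.7 - -0.7) = 2(-1.0) = -2.0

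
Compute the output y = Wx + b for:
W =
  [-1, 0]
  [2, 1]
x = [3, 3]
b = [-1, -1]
y = [-4, 8]

Wx = [-1×3 + 0×3, 2×3 + 1×3]
   = [-3, 9]
y = Wx + b = [-3 + -1, 9 + -1] = [-4, 8]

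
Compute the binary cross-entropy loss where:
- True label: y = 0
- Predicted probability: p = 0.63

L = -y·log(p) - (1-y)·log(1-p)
L = 0.9943

L = -0·log(0.63) - 1·log(0.37) = -log(0.37) = 0.9943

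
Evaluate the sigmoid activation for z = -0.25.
0.4378

sigmoid(-0.25) = 1/(1 + e^(0.25)) = 1/(1 + 1.284) = 0.4378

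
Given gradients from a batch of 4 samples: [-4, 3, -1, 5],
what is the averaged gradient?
Average gradient = 0.75

Average = (1/4)(-4 + 3 + -1 + 5) = 3/4 = 0.75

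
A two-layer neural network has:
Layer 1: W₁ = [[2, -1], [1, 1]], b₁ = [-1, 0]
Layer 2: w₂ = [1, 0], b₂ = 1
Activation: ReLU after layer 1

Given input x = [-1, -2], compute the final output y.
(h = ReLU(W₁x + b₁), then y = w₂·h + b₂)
y = 1

Layer 1 pre-activation: z₁ = [-1, -3]
After ReLU: h = [0, 0]
Layer 2 output: y = 1×0 + 0×0 + 1 = 1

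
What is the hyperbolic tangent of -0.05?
-0.04996

tanh(-0.05) = (e^(-0.05) - e^(0.05))/(e^(-0.05) + e^(0.05)) = -0.04996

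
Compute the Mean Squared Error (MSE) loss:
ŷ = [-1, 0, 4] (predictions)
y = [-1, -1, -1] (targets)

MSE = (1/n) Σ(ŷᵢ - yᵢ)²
MSE = 8.667

MSE = (1/3)((-1--1)² + (0--1)² + (4--1)²) = (1/3)(0 + 1 + 25) = 8.667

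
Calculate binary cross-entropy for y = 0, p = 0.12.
L = 0.1278

L = -0·log(0.12) - 1·log(0.88) = -log(0.88) = 0.1278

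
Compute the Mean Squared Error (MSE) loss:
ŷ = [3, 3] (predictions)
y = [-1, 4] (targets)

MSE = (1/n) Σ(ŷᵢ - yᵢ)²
MSE = 8.5

MSE = (1/2)((3--1)² + (3-4)²) = (1/2)(16 + 1) = 8.5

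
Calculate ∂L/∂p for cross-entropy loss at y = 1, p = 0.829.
∂L/∂p = -1.206

∂L/∂p = -y/p + (1-y)/(1-p) = -1/0.829 + 0 = -1.206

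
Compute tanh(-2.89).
-0.9938

tanh(-2.89) = (e^(-2.89) - e^(2.89))/(e^(-2.89) + e^(2.89)) = -0.9938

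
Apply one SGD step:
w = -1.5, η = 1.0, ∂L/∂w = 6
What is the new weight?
w_new = -7.5

w_new = w - η·∂L/∂w = -1.5 - 1.0×(6) = -1.5 - (6) = -7.5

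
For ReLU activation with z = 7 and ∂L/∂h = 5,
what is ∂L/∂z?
∂L/∂z = 5

h = ReLU(7) = 7
Since z > 0: ∂h/∂z = 1
∂L/∂z = ∂L/∂h · ∂h/∂z = 5 × 1 = 5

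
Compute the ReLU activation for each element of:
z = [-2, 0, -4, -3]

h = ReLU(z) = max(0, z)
h = [0, 0, 0, 0]

ReLU applied element-wise: max(0,-2)=0, max(0,0)=0, max(0,-4)=0, max(0,-3)=0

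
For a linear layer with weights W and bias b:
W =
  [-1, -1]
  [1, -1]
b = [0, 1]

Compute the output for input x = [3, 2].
y = [-5, 2]

Wx = [-1×3 + -1×2, 1×3 + -1×2]
   = [-5, 1]
y = Wx + b = [-5 + 0, 1 + 1] = [-5, 2]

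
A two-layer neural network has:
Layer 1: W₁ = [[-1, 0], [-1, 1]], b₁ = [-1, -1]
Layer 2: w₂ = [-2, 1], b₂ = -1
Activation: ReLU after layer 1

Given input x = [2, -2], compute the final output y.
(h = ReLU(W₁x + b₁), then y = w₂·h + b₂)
y = -1

Layer 1 pre-activation: z₁ = [-3, -5]
After ReLU: h = [0, 0]
Layer 2 output: y = -2×0 + 1×0 + -1 = -1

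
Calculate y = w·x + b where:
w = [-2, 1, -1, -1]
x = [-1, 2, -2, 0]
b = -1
y = 5

y = (-2)(-1) + (1)(2) + (-1)(-2) + (-1)(0) + -1 = 5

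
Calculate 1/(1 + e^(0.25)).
0.4378

sigmoid(-0.25) = 1/(1 + e^(0.25)) = 1/(1 + 1.284) = 0.4378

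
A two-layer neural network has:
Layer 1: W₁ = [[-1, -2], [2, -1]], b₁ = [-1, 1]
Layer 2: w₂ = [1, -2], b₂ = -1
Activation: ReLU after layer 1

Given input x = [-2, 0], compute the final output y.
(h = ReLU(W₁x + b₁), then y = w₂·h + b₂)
y = 0

Layer 1 pre-activation: z₁ = [1, -3]
After ReLU: h = [1, 0]
Layer 2 output: y = 1×1 + -2×0 + -1 = 0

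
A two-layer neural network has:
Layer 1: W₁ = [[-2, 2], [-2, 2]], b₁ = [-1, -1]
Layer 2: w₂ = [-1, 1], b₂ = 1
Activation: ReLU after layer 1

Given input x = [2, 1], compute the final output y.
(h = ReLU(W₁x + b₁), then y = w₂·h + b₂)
y = 1

Layer 1 pre-activation: z₁ = [-3, -3]
After ReLU: h = [0, 0]
Layer 2 output: y = -1×0 + 1×0 + 1 = 1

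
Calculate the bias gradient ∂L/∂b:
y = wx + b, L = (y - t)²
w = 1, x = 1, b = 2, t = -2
∂L/∂b = 10

y = wx + b = (1)(1) + 2 = 3
∂L/∂y = 2(y - t) = 2(3 - -2) = 10
∂y/∂b = 1
∂L/∂b = ∂L/∂y · ∂y/∂b = 10 × 1 = 10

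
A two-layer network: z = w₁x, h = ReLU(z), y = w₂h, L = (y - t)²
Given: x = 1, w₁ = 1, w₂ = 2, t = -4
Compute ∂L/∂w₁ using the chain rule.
∂L/∂w₁ = 24

Forward pass:
z = w₁x = 1×1 = 1
h = ReLU(1) = 1
y = w₂h = 2×1 = 2

Backward pass:
∂L/∂y = 2(y - t) = 2(2 - -4) = 12
∂y/∂h = w₂ = 2
∂h/∂z = 1 (ReLU derivative)
∂z/∂w₁ = x = 1

∂L/∂w₁ = 12 × 2 × 1 × 1 = 24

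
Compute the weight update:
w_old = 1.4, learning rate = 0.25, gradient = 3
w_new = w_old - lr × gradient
w_new = 0.65

w_new = w - η·∂L/∂w = 1.4 - 0.25×(3) = 1.4 - (0.75) = 0.65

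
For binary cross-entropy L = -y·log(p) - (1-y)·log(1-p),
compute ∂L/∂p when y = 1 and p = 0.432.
∂L/∂p = -2.315

∂L/∂p = -y/p + (1-y)/(1-p) = -1/0.432 + 0 = -2.315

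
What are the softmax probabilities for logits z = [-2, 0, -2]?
p = [0.1065, 0.787, 0.1065]

exp(z) = [0.1353, 1, 0.1353]
Sum = 1.271
p = [0.1065, 0.787, 0.1065]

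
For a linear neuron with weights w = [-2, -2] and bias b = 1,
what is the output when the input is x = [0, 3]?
y = -5

y = (-2)(0) + (-2)(3) + 1 = -5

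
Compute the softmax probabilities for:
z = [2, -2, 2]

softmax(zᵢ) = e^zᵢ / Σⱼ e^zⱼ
p = [0.4955, 0.0091, 0.4955]

exp(z) = [7.389, 0.1353, 7.389]
Sum = 14.91
p = [0.4955, 0.0091, 0.4955]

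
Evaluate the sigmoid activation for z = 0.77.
0.6835

sigmoid(0.77) = 1/(1 + e^(-0.77)) = 1/(1 + 0.463) = 0.6835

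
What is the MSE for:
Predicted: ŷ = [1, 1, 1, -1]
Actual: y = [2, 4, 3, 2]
MSE = 5.75

MSE = (1/4)((1-2)² + (1-4)² + (1-3)² + (-1-2)²) = (1/4)(1 + 9 + 4 + 9) = 5.75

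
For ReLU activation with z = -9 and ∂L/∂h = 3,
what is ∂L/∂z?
∂L/∂z = 0

h = ReLU(-9) = 0
Since z < 0: ∂h/∂z = 0
∂L/∂z = ∂L/∂h · ∂h/∂z = 3 × 0 = 0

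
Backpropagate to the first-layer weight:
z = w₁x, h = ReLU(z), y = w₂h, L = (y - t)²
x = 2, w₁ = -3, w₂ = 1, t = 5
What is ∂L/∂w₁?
∂L/∂w₁ = 0

Forward pass:
z = w₁x = -3×2 = -6
h = ReLU(-6) = 0
y = w₂h = 1×0 = 0

Backward pass:
∂L/∂y = 2(y - t) = 2(0 - 5) = -10
∂y/∂h = w₂ = 1
∂h/∂z = 0 (ReLU derivative)
∂z/∂w₁ = x = 2

∂L/∂w₁ = -10 × 1 × 0 × 2 = 0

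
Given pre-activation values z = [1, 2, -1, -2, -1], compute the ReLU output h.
h = [1, 2, 0, 0, 0]

ReLU applied element-wise: max(0,1)=1, max(0,2)=2, max(0,-1)=0, max(0,-2)=0, max(0,-1)=0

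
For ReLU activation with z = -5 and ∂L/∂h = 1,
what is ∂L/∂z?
∂L/∂z = 0

h = ReLU(-5) = 0
Since z < 0: ∂h/∂z = 0
∂L/∂z = ∂L/∂h · ∂h/∂z = 1 × 0 = 0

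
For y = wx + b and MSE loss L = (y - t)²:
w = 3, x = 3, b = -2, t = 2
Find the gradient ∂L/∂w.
∂L/∂w = 30

y = wx + b = (3)(3) + -2 = 7
∂L/∂y = 2(y - t) = 2(7 - 2) = 10
∂y/∂w = x = 3
∂L/∂w = ∂L/∂y · ∂y/∂w = 10 × 3 = 30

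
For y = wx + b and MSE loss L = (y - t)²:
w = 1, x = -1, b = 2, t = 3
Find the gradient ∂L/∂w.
∂L/∂w = 4

y = wx + b = (1)(-1) + 2 = 1
∂L/∂y = 2(y - t) = 2(1 - 3) = -4
∂y/∂w = x = -1
∂L/∂w = ∂L/∂y · ∂y/∂w = -4 × -1 = 4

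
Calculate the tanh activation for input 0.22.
0.2165

tanh(0.22) = (e^(0.22) - e^(-0.22))/(e^(0.22) + e^(-0.22)) = 0.2165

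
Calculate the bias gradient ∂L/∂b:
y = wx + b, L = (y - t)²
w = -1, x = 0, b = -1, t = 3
∂L/∂b = -8

y = wx + b = (-1)(0) + -1 = -1
∂L/∂y = 2(y - t) = 2(-1 - 3) = -8
∂y/∂b = 1
∂L/∂b = ∂L/∂y · ∂y/∂b = -8 × 1 = -8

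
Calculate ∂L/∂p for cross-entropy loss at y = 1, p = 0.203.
∂L/∂p = -4.926

∂L/∂p = -y/p + (1-y)/(1-p) = -1/0.203 + 0 = -4.926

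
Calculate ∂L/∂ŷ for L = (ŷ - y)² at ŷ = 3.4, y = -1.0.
∂L/∂ŷ = 8.8

∂L/∂ŷ = 2(ŷ - y) = 2(3.4 - -1.0) = 2(4.4) = 8.8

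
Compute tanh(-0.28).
-0.2729

tanh(-0.28) = (e^(-0.28) - e^(0.28))/(e^(-0.28) + e^(0.28)) = -0.2729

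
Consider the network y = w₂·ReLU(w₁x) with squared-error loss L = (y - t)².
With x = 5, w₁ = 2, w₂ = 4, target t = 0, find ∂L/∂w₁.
∂L/∂w₁ = 1600

Forward pass:
z = w₁x = 2×5 = 10
h = ReLU(10) = 10
y = w₂h = 4×10 = 40

Backward pass:
∂L/∂y = 2(y - t) = 2(40 - 0) = 80
∂y/∂h = w₂ = 4
∂h/∂z = 1 (ReLU derivative)
∂z/∂w₁ = x = 5

∂L/∂w₁ = 80 × 4 × 1 × 5 = 1600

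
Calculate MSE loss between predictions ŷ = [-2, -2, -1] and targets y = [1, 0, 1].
MSE = 5.667

MSE = (1/3)((-2-1)² + (-2-0)² + (-1-1)²) = (1/3)(9 + 4 + 4) = 5.667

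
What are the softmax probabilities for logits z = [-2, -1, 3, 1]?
p = [0.0058, 0.0158, 0.8618, 0.1166]

exp(z) = [0.1353, 0.3679, 20.09, 2.718]
Sum = 23.31
p = [0.0058, 0.0158, 0.8618, 0.1166]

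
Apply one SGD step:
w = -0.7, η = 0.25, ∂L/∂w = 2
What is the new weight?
w_new = -1.2

w_new = w - η·∂L/∂w = -0.7 - 0.25×(2) = -0.7 - (0.5) = -1.2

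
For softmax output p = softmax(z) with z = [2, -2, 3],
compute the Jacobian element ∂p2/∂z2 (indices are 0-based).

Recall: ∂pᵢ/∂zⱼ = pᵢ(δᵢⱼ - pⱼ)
∂p2/∂z2 = 0.1983

p = softmax(z) = [0.2676, 0.004902, 0.7275]
p2 = 0.7275

∂p2/∂z2 = p2(1 - p2) = 0.7275 × (1 - 0.7275) = 0.1983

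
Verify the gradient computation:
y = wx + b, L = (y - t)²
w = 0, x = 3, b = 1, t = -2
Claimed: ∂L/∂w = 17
Incorrect

y = (0)(3) + 1 = 1
∂L/∂y = 2(y - t) = 2(1 - -2) = 6
∂y/∂w = x = 3
∂L/∂w = 6 × 3 = 18

Claimed value: 17
Incorrect: The correct gradient is 18.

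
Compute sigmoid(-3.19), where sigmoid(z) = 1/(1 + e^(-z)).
0.03954

sigmoid(-3.19) = 1/(1 + e^(3.19)) = 1/(1 + 24.29) = 0.03954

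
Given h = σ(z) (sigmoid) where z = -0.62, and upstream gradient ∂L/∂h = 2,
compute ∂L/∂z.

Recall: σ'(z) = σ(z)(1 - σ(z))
∂L/∂z = 0.4549

σ(-0.62) = 0.3498
σ'(-0.62) = σ(-0.62)(1 - σ(-0.62)) = 0.3498 × 0.6502 = 0.2274
∂L/∂z = ∂L/∂h · σ'(z) = 2 × 0.2274 = 0.4549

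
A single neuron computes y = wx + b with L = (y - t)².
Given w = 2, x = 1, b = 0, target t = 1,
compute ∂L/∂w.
∂L/∂w = 2

y = wx + b = (2)(1) + 0 = 2
∂L/∂y = 2(y - t) = 2(2 - 1) = 2
∂y/∂w = x = 1
∂L/∂w = ∂L/∂y · ∂y/∂w = 2 × 1 = 2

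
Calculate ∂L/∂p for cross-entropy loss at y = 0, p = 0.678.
∂L/∂p = 3.106

∂L/∂p = -y/p + (1-y)/(1-p) = 0 + 1/0.322 = 3.106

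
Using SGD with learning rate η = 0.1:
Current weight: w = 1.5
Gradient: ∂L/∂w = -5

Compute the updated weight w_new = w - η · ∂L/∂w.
w_new = 2

w_new = w - η·∂L/∂w = 1.5 - 0.1×(-5) = 1.5 - (-0.5) = 2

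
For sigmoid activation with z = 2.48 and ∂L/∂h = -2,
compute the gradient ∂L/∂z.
∂L/∂z = -0.1426

σ(2.48) = 0.9227
σ'(2.48) = σ(2.48)(1 - σ(2.48)) = 0.9227 × 0.07727 = 0.0713
∂L/∂z = ∂L/∂h · σ'(z) = -2 × 0.0713 = -0.1426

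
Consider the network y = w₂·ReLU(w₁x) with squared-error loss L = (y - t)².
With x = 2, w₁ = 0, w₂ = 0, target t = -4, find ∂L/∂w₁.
∂L/∂w₁ = 0

Forward pass:
z = w₁x = 0×2 = 0
h = ReLU(0) = 0
y = w₂h = 0×0 = 0

Backward pass:
∂L/∂y = 2(y - t) = 2(0 - -4) = 8
∂y/∂h = w₂ = 0
∂h/∂z = 0 (ReLU derivative)
∂z/∂w₁ = x = 2

∂L/∂w₁ = 8 × 0 × 0 × 2 = 0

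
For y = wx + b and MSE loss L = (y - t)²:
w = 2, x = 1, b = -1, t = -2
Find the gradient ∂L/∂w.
∂L/∂w = 6

y = wx + b = (2)(1) + -1 = 1
∂L/∂y = 2(y - t) = 2(1 - -2) = 6
∂y/∂w = x = 1
∂L/∂w = ∂L/∂y · ∂y/∂w = 6 × 1 = 6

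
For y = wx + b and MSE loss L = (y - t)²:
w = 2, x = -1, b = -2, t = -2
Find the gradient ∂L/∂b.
∂L/∂b = -4

y = wx + b = (2)(-1) + -2 = -4
∂L/∂y = 2(y - t) = 2(-4 - -2) = -4
∂y/∂b = 1
∂L/∂b = ∂L/∂y · ∂y/∂b = -4 × 1 = -4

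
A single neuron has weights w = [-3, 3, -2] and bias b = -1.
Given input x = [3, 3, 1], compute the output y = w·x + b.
y = -3

y = (-3)(3) + (3)(3) + (-2)(1) + -1 = -3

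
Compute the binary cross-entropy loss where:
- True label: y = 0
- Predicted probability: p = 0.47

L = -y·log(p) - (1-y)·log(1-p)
L = 0.6349

L = -0·log(0.47) - 1·log(0.53) = -log(0.53) = 0.6349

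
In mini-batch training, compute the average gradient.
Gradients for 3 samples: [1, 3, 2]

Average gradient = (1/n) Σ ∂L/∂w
Average gradient = 2

Average = (1/3)(1 + 3 + 2) = 6/3 = 2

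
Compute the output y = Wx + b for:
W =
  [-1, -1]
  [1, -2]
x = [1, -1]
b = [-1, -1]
y = [-1, 2]

Wx = [-1×1 + -1×-1, 1×1 + -2×-1]
   = [0, 3]
y = Wx + b = [0 + -1, 3 + -1] = [-1, 2]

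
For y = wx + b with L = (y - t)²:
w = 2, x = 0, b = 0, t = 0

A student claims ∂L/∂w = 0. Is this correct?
Correct

y = (2)(0) + 0 = 0
∂L/∂y = 2(y - t) = 2(0 - 0) = 0
∂y/∂w = x = 0
∂L/∂w = 0 × 0 = 0

Claimed value: 0
Correct: The correct gradient is 0.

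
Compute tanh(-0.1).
-0.09967

tanh(-0.1) = (e^(-0.1) - e^(0.1))/(e^(-0.1) + e^(0.1)) = -0.09967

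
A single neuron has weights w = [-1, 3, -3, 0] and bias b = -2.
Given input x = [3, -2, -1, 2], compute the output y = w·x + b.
y = -8

y = (-1)(3) + (3)(-2) + (-3)(-1) + (0)(2) + -2 = -8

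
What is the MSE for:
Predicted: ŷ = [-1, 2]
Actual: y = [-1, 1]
MSE = 0.5

MSE = (1/2)((-1--1)² + (2-1)²) = (1/2)(0 + 1) = 0.5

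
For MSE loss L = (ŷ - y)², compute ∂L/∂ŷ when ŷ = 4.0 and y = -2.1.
∂L/∂ŷ = 12.2

∂L/∂ŷ = 2(ŷ - y) = 2(4.0 - -2.1) = 2(6.1) = 12.2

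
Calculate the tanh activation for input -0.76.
-0.6411

tanh(-0.76) = (e^(-0.76) - e^(0.76))/(e^(-0.76) + e^(0.76)) = -0.6411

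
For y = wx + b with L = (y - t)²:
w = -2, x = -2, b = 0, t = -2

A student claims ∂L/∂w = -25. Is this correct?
Incorrect

y = (-2)(-2) + 0 = 4
∂L/∂y = 2(y - t) = 2(4 - -2) = 12
∂y/∂w = x = -2
∂L/∂w = 12 × -2 = -24

Claimed value: -25
Incorrect: The correct gradient is -24.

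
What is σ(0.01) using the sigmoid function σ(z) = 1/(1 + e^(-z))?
0.5025

sigmoid(0.01) = 1/(1 + e^(-0.01)) = 1/(1 + 0.99) = 0.5025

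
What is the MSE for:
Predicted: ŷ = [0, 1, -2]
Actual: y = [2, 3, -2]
MSE = 2.667

MSE = (1/3)((0-2)² + (1-3)² + (-2--2)²) = (1/3)(4 + 4 + 0) = 2.667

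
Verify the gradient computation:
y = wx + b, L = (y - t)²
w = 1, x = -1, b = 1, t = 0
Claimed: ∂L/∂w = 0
Correct

y = (1)(-1) + 1 = 0
∂L/∂y = 2(y - t) = 2(0 - 0) = 0
∂y/∂w = x = -1
∂L/∂w = 0 × -1 = 0

Claimed value: 0
Correct: The correct gradient is 0.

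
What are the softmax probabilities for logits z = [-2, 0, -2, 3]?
p = [0.0063, 0.0468, 0.0063, 0.9405]

exp(z) = [0.1353, 1, 0.1353, 20.09]
Sum = 21.36
p = [0.0063, 0.0468, 0.0063, 0.9405]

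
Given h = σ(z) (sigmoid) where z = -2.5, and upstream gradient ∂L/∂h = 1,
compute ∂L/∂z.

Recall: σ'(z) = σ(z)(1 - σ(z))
∂L/∂z = 0.0701

σ(-2.5) = 0.07586
σ'(-2.5) = σ(-2.5)(1 - σ(-2.5)) = 0.07586 × 0.9241 = 0.0701
∂L/∂z = ∂L/∂h · σ'(z) = 1 × 0.0701 = 0.0701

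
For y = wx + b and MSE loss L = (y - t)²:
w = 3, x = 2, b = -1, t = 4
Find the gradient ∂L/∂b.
∂L/∂b = 2

y = wx + b = (3)(2) + -1 = 5
∂L/∂y = 2(y - t) = 2(5 - 4) = 2
∂y/∂b = 1
∂L/∂b = ∂L/∂y · ∂y/∂b = 2 × 1 = 2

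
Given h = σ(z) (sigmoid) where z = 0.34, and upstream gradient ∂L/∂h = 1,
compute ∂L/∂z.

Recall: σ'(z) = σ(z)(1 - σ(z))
∂L/∂z = 0.2429

σ(0.34) = 0.5842
σ'(0.34) = σ(0.34)(1 - σ(0.34)) = 0.5842 × 0.4158 = 0.2429
∂L/∂z = ∂L/∂h · σ'(z) = 1 × 0.2429 = 0.2429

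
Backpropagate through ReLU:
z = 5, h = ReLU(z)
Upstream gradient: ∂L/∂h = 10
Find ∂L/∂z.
∂L/∂z = 10

h = ReLU(5) = 5
Since z > 0: ∂h/∂z = 1
∂L/∂z = ∂L/∂h · ∂h/∂z = 10 × 1 = 10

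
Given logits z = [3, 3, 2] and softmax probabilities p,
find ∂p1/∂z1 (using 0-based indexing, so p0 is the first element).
∂p1/∂z1 = 0.244

p = softmax(z) = [0.4223, 0.4223, 0.1554]
p1 = 0.4223

∂p1/∂z1 = p1(1 - p1) = 0.4223 × (1 - 0.4223) = 0.244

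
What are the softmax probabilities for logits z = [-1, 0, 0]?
p = [0.1554, 0.4223, 0.4223]

exp(z) = [0.3679, 1, 1]
Sum = 2.368
p = [0.1554, 0.4223, 0.4223]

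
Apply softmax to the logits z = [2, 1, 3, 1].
p = [0.2245, 0.0826, 0.6103, 0.0826]

exp(z) = [7.389, 2.718, 20.09, 2.718]
Sum = 32.91
p = [0.2245, 0.0826, 0.6103, 0.0826]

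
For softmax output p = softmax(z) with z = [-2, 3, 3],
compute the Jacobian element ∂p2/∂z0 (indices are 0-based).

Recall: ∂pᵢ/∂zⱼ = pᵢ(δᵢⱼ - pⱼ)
∂p2/∂z0 = -0.001673

p = softmax(z) = [0.003358, 0.4983, 0.4983]
p2 = 0.4983, p0 = 0.003358

∂p2/∂z0 = -p2 × p0 = -0.4983 × 0.003358 = -0.001673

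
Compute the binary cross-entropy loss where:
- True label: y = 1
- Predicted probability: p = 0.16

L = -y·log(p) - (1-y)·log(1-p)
L = 1.833

L = -1·log(0.16) - 0·log(0.84) = -log(0.16) = 1.833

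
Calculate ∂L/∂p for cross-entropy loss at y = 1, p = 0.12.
∂L/∂p = -8.333

∂L/∂p = -y/p + (1-y)/(1-p) = -1/0.12 + 0 = -8.333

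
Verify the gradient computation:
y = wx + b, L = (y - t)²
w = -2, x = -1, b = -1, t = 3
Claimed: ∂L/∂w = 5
Incorrect

y = (-2)(-1) + -1 = 1
∂L/∂y = 2(y - t) = 2(1 - 3) = -4
∂y/∂w = x = -1
∂L/∂w = -4 × -1 = 4

Claimed value: 5
Incorrect: The correct gradient is 4.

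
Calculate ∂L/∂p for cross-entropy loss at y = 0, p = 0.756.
∂L/∂p = 4.098

∂L/∂p = -y/p + (1-y)/(1-p) = 0 + 1/0.244 = 4.098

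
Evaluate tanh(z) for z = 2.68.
0.9906

tanh(2.68) = (e^(2.68) - e^(-2.68))/(e^(2.68) + e^(-2.68)) = 0.9906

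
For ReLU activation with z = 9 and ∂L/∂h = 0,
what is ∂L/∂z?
∂L/∂z = 0

h = ReLU(9) = 9
Since z > 0: ∂h/∂z = 1
∂L/∂z = ∂L/∂h · ∂h/∂z = 0 × 1 = 0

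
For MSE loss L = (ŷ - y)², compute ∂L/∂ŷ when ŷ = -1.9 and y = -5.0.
∂L/∂ŷ = 6.2

∂L/∂ŷ = 2(ŷ - y) = 2(-1.9 - -5.0) = 2(3.1) = 6.2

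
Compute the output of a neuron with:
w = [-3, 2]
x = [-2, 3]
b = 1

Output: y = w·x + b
y = 13

y = (-3)(-2) + (2)(3) + 1 = 13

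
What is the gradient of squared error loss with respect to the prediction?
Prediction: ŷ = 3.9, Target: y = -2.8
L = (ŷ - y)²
∂L/∂ŷ = 13.4

∂L/∂ŷ = 2(ŷ - y) = 2(3.9 - -2.8) = 2(6.7) = 13.4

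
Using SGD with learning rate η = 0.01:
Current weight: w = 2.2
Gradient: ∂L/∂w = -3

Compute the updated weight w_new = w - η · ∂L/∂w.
w_new = 2.23

w_new = w - η·∂L/∂w = 2.2 - 0.01×(-3) = 2.2 - (-0.03) = 2.23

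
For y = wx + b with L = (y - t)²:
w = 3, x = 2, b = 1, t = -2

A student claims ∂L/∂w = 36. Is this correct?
Correct

y = (3)(2) + 1 = 7
∂L/∂y = 2(y - t) = 2(7 - -2) = 18
∂y/∂w = x = 2
∂L/∂w = 18 × 2 = 36

Claimed value: 36
Correct: The correct gradient is 36.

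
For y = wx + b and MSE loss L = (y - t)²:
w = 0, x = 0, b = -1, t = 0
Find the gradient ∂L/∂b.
∂L/∂b = -2

y = wx + b = (0)(0) + -1 = -1
∂L/∂y = 2(y - t) = 2(-1 - 0) = -2
∂y/∂b = 1
∂L/∂b = ∂L/∂y · ∂y/∂b = -2 × 1 = -2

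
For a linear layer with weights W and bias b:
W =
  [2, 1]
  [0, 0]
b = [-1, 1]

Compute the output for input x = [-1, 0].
y = [-3, 1]

Wx = [2×-1 + 1×0, 0×-1 + 0×0]
   = [-2, 0]
y = Wx + b = [-2 + -1, 0 + 1] = [-3, 1]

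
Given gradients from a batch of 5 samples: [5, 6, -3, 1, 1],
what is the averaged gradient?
Average gradient = 2

Average = (1/5)(5 + 6 + -3 + 1 + 1) = 10/5 = 2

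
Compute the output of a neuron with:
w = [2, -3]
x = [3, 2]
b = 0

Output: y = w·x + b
y = 0

y = (2)(3) + (-3)(2) + 0 = 0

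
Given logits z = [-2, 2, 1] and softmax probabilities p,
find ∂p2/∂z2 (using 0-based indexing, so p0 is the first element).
∂p2/∂z2 = 0.195

p = softmax(z) = [0.01321, 0.7214, 0.2654]
p2 = 0.2654

∂p2/∂z2 = p2(1 - p2) = 0.2654 × (1 - 0.2654) = 0.195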